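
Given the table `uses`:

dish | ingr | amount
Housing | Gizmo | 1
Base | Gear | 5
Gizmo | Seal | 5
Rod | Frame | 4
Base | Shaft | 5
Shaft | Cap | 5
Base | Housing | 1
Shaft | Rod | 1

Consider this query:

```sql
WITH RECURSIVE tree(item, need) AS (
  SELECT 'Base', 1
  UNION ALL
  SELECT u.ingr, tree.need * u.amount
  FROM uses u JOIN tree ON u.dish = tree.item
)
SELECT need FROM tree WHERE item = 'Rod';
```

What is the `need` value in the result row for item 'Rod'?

5

Base: (Base, need=1).
Iteration 1: components of {Base} -> Gear = 1*5 = 5, Housing = 1*1 = 1, Shaft = 1*5 = 5.
Iteration 2: components of {Gear,Housing,Shaft} -> Cap = 5*5 = 25, Gizmo = 1*1 = 1, Rod = 5*1 = 5.
Iteration 3: components of {Cap,Gizmo,Rod} -> Frame = 5*4 = 20, Seal = 1*5 = 5.
Iteration 4: no further components; recursion stops.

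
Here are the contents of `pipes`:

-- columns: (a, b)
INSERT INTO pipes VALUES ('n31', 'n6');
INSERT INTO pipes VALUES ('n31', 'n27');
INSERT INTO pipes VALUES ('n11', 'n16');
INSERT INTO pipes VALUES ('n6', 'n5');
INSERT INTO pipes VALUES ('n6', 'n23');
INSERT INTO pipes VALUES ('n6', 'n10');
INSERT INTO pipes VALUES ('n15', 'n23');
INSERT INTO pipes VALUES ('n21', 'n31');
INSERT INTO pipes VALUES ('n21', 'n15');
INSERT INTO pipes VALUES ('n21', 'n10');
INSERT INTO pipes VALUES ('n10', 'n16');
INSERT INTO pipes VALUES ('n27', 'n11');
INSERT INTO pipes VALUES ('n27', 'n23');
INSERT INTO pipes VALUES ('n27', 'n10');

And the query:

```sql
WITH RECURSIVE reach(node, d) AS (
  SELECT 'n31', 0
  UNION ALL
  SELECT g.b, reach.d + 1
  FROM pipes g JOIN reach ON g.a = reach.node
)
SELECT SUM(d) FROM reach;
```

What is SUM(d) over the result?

Base: (n31, d=0).
Iteration 1: edges from {n31} -> (n27, d=1), (n6, d=1).
Iteration 2: edges from {n27,n6} -> (n10, d=2) x2, (n11, d=2), (n23, d=2) x2, (n5, d=2). [UNION ALL keeps all 6 new rows, including repeats]
Iteration 3: edges from {n10,n11,n23,n5} -> (n16, d=3) x3. [UNION ALL keeps all 3 new rows, including repeats]
Iteration 4: no outgoing edges from {n16}; recursion stops.
SUM(d) = 0 + 1 + 1 + 2 + 2 + 2 + 2 + 2 + 2 + 3 + 3 + 3 = 23.

23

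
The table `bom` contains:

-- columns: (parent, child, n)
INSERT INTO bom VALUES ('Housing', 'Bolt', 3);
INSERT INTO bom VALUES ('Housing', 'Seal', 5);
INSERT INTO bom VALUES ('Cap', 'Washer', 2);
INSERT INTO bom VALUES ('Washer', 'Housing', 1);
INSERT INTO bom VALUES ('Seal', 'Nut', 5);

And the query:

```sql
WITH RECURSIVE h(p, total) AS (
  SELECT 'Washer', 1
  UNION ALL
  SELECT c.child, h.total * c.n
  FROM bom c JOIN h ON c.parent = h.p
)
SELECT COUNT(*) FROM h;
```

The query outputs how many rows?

Base: (Washer, total=1).
Iteration 1: components of {Washer} -> Housing = 1*1 = 1.
Iteration 2: components of {Housing} -> Bolt = 1*3 = 3, Seal = 1*5 = 5.
Iteration 3: components of {Bolt,Seal} -> Nut = 5*5 = 25.
Iteration 4: no further components; recursion stops.
Total rows emitted: 5.

5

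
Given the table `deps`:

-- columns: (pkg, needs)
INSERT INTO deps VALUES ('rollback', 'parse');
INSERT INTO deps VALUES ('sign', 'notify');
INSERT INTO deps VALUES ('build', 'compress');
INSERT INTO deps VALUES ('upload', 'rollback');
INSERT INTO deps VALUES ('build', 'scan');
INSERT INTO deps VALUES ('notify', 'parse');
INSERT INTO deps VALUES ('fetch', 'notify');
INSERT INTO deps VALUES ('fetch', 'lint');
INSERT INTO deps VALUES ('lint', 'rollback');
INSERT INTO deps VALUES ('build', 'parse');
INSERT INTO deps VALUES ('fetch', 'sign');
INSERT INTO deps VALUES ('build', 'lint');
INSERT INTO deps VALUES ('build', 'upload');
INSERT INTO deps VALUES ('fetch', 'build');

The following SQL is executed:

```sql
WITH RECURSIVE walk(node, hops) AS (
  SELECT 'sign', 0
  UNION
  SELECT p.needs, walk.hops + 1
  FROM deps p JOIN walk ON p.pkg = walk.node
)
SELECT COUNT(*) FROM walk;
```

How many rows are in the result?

3

Base: (sign, hops=0).
Iteration 1: edges from {sign} -> (notify, hops=1).
Iteration 2: edges from {notify} -> (parse, hops=2).
Iteration 3: no outgoing edges from {parse}; recursion stops.
Total rows emitted: 3.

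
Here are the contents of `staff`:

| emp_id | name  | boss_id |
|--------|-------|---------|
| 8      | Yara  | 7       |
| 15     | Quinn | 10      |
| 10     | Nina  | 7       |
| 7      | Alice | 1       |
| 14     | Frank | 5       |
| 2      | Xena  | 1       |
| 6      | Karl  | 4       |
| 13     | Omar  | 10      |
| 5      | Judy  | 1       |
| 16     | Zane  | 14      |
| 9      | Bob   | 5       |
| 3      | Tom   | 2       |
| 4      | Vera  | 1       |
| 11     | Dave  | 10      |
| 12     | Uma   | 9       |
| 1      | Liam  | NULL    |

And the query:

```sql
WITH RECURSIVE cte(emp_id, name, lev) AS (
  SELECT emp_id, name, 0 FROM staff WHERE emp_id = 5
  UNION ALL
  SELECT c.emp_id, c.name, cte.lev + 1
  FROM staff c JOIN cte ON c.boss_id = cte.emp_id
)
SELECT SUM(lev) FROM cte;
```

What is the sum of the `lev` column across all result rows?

Base: emp_id=5 (Judy) at lev 0.
Iteration 1: rows with boss_id in {5} -> Bob (id 9, lev 1), Frank (id 14, lev 1).
Iteration 2: rows with boss_id in {9,14} -> Uma (id 12, lev 2), Zane (id 16, lev 2).
Iteration 3: no rows with boss_id in {12,16}; recursion stops.
SUM(lev) = 0 + 1 + 1 + 2 + 2 = 6.

6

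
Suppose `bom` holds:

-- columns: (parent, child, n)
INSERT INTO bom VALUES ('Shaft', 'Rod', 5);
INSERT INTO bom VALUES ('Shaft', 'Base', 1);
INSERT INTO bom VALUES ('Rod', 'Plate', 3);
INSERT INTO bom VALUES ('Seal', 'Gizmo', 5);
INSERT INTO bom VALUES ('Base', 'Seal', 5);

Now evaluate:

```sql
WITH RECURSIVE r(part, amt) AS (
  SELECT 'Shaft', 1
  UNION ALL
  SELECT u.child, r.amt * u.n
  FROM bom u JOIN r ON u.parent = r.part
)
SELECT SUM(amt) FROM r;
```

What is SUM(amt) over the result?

Base: (Shaft, amt=1).
Iteration 1: components of {Shaft} -> Base = 1*1 = 1, Rod = 1*5 = 5.
Iteration 2: components of {Base,Rod} -> Plate = 5*3 = 15, Seal = 1*5 = 5.
Iteration 3: components of {Plate,Seal} -> Gizmo = 5*5 = 25.
Iteration 4: no further components; recursion stops.
SUM(amt) = 1 + 1 + 5 + 5 + 15 + 25 = 52.

52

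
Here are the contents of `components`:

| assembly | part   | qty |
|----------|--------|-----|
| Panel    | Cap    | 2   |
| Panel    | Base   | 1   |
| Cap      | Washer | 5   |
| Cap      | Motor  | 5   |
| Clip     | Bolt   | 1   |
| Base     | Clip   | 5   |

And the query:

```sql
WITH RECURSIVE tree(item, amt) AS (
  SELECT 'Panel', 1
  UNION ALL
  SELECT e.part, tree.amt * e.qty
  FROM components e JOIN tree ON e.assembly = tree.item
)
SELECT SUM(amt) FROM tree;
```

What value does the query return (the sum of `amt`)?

Base: (Panel, amt=1).
Iteration 1: components of {Panel} -> Base = 1*1 = 1, Cap = 1*2 = 2.
Iteration 2: components of {Base,Cap} -> Clip = 1*5 = 5, Motor = 2*5 = 10, Washer = 2*5 = 10.
Iteration 3: components of {Clip,Motor,Washer} -> Bolt = 5*1 = 5.
Iteration 4: no further components; recursion stops.
SUM(amt) = 1 + 1 + 2 + 5 + 10 + 10 + 5 = 34.

34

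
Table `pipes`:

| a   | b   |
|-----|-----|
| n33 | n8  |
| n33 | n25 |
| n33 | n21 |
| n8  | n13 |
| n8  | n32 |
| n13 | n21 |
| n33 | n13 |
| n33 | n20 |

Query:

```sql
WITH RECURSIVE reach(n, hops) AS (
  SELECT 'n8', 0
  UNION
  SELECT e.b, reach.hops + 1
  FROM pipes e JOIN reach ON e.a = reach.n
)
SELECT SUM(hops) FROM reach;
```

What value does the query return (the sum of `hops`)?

Base: (n8, hops=0).
Iteration 1: edges from {n8} -> (n13, hops=1), (n32, hops=1).
Iteration 2: edges from {n13,n32} -> (n21, hops=2).
Iteration 3: no outgoing edges from {n21}; recursion stops.
SUM(hops) = 0 + 1 + 1 + 2 = 4.

4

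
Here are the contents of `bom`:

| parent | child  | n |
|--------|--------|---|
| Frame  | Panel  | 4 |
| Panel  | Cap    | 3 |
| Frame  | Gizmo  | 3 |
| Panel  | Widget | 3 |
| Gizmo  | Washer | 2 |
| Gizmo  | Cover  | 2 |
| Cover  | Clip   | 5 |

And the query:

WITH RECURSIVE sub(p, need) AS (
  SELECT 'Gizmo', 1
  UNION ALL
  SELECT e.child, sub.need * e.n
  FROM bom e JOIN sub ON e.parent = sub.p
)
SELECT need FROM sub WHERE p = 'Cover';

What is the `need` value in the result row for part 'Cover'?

2

Base: (Gizmo, need=1).
Iteration 1: components of {Gizmo} -> Cover = 1*2 = 2, Washer = 1*2 = 2.
Iteration 2: components of {Cover,Washer} -> Clip = 2*5 = 10.
Iteration 3: no further components; recursion stops.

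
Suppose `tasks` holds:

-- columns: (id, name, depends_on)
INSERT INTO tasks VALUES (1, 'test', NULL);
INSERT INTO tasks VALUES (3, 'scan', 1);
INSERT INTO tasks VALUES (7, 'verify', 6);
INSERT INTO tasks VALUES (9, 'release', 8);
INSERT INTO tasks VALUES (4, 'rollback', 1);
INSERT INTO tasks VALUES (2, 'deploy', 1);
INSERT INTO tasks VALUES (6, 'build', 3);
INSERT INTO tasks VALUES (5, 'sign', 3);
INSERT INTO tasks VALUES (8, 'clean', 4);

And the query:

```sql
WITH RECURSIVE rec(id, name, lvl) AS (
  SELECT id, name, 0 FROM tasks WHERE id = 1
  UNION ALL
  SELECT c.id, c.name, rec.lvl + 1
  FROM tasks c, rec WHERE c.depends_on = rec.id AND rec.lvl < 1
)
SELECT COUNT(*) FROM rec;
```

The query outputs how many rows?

4

Base: id=1 (test) at lvl 0.
Iteration 1: rows with depends_on in {1} -> deploy (id 2, lvl 1), scan (id 3, lvl 1), rollback (id 4, lvl 1).
Iteration 2: lvl < 1 fails for all current rows; recursion stops.
Total rows emitted: 4.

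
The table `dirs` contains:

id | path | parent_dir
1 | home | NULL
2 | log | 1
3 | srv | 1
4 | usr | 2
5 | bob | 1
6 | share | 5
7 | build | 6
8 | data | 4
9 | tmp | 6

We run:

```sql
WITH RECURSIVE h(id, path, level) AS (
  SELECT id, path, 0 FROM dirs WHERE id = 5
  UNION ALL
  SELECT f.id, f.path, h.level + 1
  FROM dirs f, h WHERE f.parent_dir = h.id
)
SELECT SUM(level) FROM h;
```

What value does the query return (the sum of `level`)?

5

Base: id=5 (bob) at level 0.
Iteration 1: rows with parent_dir in {5} -> share (id 6, level 1).
Iteration 2: rows with parent_dir in {6} -> build (id 7, level 2), tmp (id 9, level 2).
Iteration 3: no rows with parent_dir in {7,9}; recursion stops.
SUM(level) = 0 + 1 + 2 + 2 = 5.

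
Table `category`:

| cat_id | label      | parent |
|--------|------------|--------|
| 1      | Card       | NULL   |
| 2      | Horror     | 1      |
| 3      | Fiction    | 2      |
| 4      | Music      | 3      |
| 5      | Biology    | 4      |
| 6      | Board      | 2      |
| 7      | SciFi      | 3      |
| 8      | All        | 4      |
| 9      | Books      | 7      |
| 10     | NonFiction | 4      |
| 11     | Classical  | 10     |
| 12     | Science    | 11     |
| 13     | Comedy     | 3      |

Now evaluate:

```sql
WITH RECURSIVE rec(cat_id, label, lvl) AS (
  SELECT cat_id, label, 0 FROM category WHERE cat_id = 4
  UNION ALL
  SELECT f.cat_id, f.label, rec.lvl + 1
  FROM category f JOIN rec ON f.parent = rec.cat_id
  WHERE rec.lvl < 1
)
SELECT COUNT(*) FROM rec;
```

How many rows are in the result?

4

Base: cat_id=4 (Music) at lvl 0.
Iteration 1: rows with parent in {4} -> Biology (id 5, lvl 1), All (id 8, lvl 1), NonFiction (id 10, lvl 1).
Iteration 2: lvl < 1 fails for all current rows; recursion stops.
Total rows emitted: 4.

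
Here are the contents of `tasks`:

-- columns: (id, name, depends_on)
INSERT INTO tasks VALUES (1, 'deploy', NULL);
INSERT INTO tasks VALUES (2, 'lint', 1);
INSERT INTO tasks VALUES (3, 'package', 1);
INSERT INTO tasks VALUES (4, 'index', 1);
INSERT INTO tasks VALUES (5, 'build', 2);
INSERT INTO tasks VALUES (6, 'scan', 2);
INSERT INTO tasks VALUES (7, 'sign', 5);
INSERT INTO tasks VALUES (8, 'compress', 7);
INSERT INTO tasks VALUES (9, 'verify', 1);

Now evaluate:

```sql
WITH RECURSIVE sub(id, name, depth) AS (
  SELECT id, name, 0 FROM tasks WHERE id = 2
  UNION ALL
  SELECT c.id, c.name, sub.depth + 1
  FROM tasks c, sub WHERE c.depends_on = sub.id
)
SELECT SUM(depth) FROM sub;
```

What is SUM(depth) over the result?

Base: id=2 (lint) at depth 0.
Iteration 1: rows with depends_on in {2} -> build (id 5, depth 1), scan (id 6, depth 1).
Iteration 2: rows with depends_on in {5,6} -> sign (id 7, depth 2).
Iteration 3: rows with depends_on in {7} -> compress (id 8, depth 3).
Iteration 4: no rows with depends_on in {8}; recursion stops.
SUM(depth) = 0 + 1 + 1 + 2 + 3 = 7.

7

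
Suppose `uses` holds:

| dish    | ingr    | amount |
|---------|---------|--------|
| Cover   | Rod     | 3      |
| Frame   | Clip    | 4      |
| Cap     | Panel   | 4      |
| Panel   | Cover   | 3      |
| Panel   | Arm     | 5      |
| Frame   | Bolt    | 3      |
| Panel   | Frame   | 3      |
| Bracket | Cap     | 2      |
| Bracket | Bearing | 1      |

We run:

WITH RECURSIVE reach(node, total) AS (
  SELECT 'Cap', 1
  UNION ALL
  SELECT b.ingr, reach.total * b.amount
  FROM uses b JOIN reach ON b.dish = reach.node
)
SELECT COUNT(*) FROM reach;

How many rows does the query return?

Base: (Cap, total=1).
Iteration 1: components of {Cap} -> Panel = 1*4 = 4.
Iteration 2: components of {Panel} -> Arm = 4*5 = 20, Cover = 4*3 = 12, Frame = 4*3 = 12.
Iteration 3: components of {Arm,Cover,Frame} -> Bolt = 12*3 = 36, Clip = 12*4 = 48, Rod = 12*3 = 36.
Iteration 4: no further components; recursion stops.
Total rows emitted: 8.

8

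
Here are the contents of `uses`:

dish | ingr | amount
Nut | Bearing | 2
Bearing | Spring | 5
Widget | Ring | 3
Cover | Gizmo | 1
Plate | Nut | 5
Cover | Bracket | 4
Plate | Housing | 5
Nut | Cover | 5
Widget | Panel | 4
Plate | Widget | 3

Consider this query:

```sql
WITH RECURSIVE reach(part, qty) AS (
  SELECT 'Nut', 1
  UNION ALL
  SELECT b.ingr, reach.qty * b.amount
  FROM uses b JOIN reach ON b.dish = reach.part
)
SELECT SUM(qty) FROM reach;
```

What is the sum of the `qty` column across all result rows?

43

Base: (Nut, qty=1).
Iteration 1: components of {Nut} -> Bearing = 1*2 = 2, Cover = 1*5 = 5.
Iteration 2: components of {Bearing,Cover} -> Bracket = 5*4 = 20, Gizmo = 5*1 = 5, Spring = 2*5 = 10.
Iteration 3: no further components; recursion stops.
SUM(qty) = 1 + 5 + 2 + 20 + 5 + 10 = 43.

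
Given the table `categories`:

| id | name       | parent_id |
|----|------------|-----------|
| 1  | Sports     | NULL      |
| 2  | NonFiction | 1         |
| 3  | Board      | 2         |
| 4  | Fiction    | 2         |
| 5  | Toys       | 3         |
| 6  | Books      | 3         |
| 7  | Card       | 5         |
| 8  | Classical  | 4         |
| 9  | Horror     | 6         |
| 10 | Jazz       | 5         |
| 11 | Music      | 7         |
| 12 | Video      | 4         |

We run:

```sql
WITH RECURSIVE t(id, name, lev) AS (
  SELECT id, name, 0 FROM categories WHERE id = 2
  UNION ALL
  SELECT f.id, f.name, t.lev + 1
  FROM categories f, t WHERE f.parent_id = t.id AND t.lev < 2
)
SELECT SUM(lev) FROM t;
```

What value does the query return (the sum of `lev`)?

Base: id=2 (NonFiction) at lev 0.
Iteration 1: rows with parent_id in {2} -> Board (id 3, lev 1), Fiction (id 4, lev 1).
Iteration 2: rows with parent_id in {3,4} -> Toys (id 5, lev 2), Books (id 6, lev 2), Classical (id 8, lev 2), Video (id 12, lev 2).
Iteration 3: lev < 2 fails for all current rows; recursion stops.
SUM(lev) = 0 + 1 + 1 + 2 + 2 + 2 + 2 = 10.

10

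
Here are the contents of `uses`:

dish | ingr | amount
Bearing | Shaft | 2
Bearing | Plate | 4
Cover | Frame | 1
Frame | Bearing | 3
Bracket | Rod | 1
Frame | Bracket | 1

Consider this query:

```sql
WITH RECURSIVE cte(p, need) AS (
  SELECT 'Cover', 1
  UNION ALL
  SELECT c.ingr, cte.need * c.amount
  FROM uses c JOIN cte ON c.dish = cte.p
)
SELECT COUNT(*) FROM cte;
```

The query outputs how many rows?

7

Base: (Cover, need=1).
Iteration 1: components of {Cover} -> Frame = 1*1 = 1.
Iteration 2: components of {Frame} -> Bearing = 1*3 = 3, Bracket = 1*1 = 1.
Iteration 3: components of {Bearing,Bracket} -> Plate = 3*4 = 12, Rod = 1*1 = 1, Shaft = 3*2 = 6.
Iteration 4: no further components; recursion stops.
Total rows emitted: 7.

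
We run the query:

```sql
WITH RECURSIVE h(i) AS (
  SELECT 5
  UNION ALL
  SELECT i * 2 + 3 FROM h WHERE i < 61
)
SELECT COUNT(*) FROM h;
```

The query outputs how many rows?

4

Base: i=5.
Iteration 1: 5 < 61 holds -> i = 5 * 2 + 3 = 13.
Iteration 2: 13 < 61 holds -> i = 13 * 2 + 3 = 29.
Iteration 3: 29 < 61 holds -> i = 29 * 2 + 3 = 61.
Iteration 4: 61 < 61 fails; recursion stops.
Total rows emitted: 4.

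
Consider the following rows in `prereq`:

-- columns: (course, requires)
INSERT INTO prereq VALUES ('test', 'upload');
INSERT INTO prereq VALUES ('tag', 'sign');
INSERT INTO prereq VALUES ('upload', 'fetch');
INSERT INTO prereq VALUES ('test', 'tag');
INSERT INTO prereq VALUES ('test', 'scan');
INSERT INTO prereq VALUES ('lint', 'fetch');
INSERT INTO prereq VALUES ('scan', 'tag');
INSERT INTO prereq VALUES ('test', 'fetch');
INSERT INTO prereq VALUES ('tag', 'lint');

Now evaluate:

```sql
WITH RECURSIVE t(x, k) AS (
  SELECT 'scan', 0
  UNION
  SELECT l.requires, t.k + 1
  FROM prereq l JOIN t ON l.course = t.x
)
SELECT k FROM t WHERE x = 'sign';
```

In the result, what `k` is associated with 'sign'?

Base: (scan, k=0).
Iteration 1: edges from {scan} -> (tag, k=1).
Iteration 2: edges from {tag} -> (lint, k=2), (sign, k=2).
Iteration 3: edges from {lint,sign} -> (fetch, k=3).
Iteration 4: no outgoing edges from {fetch}; recursion stops.

2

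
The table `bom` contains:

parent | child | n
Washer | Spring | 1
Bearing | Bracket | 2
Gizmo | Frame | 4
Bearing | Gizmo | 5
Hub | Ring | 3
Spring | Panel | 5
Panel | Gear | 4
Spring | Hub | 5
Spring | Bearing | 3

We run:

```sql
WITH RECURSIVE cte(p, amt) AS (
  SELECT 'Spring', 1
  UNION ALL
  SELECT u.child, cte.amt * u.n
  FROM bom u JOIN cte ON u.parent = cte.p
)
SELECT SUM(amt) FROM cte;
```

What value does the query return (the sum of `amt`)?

Base: (Spring, amt=1).
Iteration 1: components of {Spring} -> Bearing = 1*3 = 3, Hub = 1*5 = 5, Panel = 1*5 = 5.
Iteration 2: components of {Bearing,Hub,Panel} -> Bracket = 3*2 = 6, Gear = 5*4 = 20, Gizmo = 3*5 = 15, Ring = 5*3 = 15.
Iteration 3: components of {Bracket,Gear,Gizmo,Ring} -> Frame = 15*4 = 60.
Iteration 4: no further components; recursion stops.
SUM(amt) = 1 + 5 + 5 + 3 + 20 + 15 + 15 + 6 + 60 = 130.

130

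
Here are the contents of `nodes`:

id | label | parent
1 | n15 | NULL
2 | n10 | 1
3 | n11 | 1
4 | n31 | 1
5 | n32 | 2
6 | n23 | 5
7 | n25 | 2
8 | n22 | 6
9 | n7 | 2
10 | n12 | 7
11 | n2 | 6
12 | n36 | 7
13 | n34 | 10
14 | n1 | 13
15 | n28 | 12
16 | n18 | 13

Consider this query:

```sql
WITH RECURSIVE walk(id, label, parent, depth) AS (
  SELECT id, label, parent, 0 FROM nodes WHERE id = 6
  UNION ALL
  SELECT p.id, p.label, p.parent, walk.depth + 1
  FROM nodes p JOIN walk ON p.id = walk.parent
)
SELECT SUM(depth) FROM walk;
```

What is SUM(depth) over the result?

6

Base: id=6 (n23), parent=5, depth 0.
Iteration 1: join on id=5 -> n32 (id 5, parent=2, depth 1).
Iteration 2: join on id=2 -> n10 (id 2, parent=1, depth 2).
Iteration 3: join on id=1 -> n15 (id 1, parent=NULL, depth 3).
Iteration 4: parent is NULL; no match; recursion stops.
SUM(depth) = 0 + 1 + 2 + 3 = 6.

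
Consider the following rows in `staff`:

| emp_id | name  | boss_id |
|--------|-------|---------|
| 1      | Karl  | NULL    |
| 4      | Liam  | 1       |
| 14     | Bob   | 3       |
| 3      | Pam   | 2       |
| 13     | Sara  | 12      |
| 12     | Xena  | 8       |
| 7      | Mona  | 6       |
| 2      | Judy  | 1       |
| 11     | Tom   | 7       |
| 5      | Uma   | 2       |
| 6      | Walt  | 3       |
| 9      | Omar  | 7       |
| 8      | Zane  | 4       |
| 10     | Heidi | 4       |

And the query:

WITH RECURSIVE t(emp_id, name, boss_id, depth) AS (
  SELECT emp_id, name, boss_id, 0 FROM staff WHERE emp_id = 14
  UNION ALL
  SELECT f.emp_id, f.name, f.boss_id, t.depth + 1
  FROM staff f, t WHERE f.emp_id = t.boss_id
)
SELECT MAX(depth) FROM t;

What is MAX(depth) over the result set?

Base: emp_id=14 (Bob), boss_id=3, depth 0.
Iteration 1: join on emp_id=3 -> Pam (id 3, boss_id=2, depth 1).
Iteration 2: join on emp_id=2 -> Judy (id 2, boss_id=1, depth 2).
Iteration 3: join on emp_id=1 -> Karl (id 1, boss_id=NULL, depth 3).
Iteration 4: boss_id is NULL; no match; recursion stops.
depth values: 0, 1, 2, 3; the maximum is 3.

3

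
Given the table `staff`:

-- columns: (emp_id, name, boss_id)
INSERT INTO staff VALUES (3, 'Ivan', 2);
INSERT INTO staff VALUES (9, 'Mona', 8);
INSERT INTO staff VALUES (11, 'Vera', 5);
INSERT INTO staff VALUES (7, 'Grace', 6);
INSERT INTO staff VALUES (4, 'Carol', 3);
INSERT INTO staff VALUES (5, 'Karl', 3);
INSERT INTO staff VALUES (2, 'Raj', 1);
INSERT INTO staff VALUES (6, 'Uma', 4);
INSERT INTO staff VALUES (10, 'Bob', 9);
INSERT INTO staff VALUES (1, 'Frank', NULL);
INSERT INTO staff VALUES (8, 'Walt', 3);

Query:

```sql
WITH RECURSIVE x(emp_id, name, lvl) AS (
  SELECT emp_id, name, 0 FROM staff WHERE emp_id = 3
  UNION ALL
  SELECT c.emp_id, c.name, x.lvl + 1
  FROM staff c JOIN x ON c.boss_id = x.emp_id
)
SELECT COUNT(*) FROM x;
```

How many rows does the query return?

Base: emp_id=3 (Ivan) at lvl 0.
Iteration 1: rows with boss_id in {3} -> Carol (id 4, lvl 1), Karl (id 5, lvl 1), Walt (id 8, lvl 1).
Iteration 2: rows with boss_id in {4,5,8} -> Uma (id 6, lvl 2), Mona (id 9, lvl 2), Vera (id 11, lvl 2).
Iteration 3: rows with boss_id in {6,9,11} -> Grace (id 7, lvl 3), Bob (id 10, lvl 3).
Iteration 4: no rows with boss_id in {7,10}; recursion stops.
Total rows emitted: 9.

9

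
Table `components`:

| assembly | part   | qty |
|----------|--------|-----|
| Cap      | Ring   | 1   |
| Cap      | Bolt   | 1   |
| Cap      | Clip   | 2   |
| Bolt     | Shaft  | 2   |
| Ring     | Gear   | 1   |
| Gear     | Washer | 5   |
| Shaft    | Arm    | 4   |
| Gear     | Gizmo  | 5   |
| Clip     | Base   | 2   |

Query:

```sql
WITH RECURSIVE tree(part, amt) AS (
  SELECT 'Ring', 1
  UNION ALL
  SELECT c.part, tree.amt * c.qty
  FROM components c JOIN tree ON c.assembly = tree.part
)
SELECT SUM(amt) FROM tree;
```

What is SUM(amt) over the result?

Base: (Ring, amt=1).
Iteration 1: components of {Ring} -> Gear = 1*1 = 1.
Iteration 2: components of {Gear} -> Gizmo = 1*5 = 5, Washer = 1*5 = 5.
Iteration 3: no further components; recursion stops.
SUM(amt) = 1 + 1 + 5 + 5 = 12.

12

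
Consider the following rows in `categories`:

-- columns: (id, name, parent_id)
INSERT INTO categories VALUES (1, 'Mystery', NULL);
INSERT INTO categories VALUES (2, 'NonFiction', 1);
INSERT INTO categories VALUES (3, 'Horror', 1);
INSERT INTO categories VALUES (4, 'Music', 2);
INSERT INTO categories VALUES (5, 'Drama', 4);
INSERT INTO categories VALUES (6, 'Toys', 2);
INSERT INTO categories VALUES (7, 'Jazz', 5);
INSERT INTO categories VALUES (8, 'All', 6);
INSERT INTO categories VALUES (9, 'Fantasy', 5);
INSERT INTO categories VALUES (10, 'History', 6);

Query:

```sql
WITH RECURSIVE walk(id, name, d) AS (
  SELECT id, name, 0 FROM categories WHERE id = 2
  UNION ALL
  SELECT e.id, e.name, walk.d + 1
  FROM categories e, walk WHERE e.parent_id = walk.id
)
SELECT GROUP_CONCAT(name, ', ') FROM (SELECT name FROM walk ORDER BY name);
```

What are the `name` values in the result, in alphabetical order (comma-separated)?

Base: id=2 (NonFiction) at d 0.
Iteration 1: rows with parent_id in {2} -> Music (id 4, d 1), Toys (id 6, d 1).
Iteration 2: rows with parent_id in {4,6} -> Drama (id 5, d 2), All (id 8, d 2), History (id 10, d 2).
Iteration 3: rows with parent_id in {5,8,10} -> Jazz (id 7, d 3), Fantasy (id 9, d 3).
Iteration 4: no rows with parent_id in {7,9}; recursion stops.

All, Drama, Fantasy, History, Jazz, Music, NonFiction, Toys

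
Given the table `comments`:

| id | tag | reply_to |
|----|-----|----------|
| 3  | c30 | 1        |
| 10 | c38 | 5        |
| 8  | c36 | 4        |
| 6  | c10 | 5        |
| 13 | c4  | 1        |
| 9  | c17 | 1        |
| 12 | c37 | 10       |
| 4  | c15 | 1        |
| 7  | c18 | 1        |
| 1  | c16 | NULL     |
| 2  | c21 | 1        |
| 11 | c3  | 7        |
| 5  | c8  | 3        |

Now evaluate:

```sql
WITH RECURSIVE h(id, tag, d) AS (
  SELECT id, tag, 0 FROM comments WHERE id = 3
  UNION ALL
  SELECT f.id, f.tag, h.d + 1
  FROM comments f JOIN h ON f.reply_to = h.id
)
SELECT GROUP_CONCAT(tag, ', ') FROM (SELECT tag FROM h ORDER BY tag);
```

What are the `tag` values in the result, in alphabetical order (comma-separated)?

c10, c30, c37, c38, c8

Base: id=3 (c30) at d 0.
Iteration 1: rows with reply_to in {3} -> c8 (id 5, d 1).
Iteration 2: rows with reply_to in {5} -> c10 (id 6, d 2), c38 (id 10, d 2).
Iteration 3: rows with reply_to in {6,10} -> c37 (id 12, d 3).
Iteration 4: no rows with reply_to in {12}; recursion stops.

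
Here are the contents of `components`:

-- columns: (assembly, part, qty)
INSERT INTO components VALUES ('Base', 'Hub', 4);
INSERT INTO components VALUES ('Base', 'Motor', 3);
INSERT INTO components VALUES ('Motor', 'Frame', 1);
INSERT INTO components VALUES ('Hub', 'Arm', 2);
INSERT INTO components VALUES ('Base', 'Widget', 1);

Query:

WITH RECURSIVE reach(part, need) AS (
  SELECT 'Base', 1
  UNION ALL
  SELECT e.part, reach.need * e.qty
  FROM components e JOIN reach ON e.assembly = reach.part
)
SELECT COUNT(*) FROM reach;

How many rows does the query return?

6

Base: (Base, need=1).
Iteration 1: components of {Base} -> Hub = 1*4 = 4, Motor = 1*3 = 3, Widget = 1*1 = 1.
Iteration 2: components of {Hub,Motor,Widget} -> Arm = 4*2 = 8, Frame = 3*1 = 3.
Iteration 3: no further components; recursion stops.
Total rows emitted: 6.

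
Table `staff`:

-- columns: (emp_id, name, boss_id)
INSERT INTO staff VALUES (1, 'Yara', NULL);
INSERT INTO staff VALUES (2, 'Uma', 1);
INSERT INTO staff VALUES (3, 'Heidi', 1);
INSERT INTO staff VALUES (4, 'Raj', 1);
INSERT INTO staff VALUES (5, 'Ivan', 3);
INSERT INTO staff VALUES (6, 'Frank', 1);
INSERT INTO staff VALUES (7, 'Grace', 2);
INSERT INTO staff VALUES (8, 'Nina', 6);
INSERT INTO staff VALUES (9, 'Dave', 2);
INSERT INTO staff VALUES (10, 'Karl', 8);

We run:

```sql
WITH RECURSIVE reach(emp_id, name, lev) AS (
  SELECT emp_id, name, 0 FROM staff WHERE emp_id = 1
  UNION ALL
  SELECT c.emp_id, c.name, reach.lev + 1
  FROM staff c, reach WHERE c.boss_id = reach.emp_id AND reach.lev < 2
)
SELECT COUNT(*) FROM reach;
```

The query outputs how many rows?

9

Base: emp_id=1 (Yara) at lev 0.
Iteration 1: rows with boss_id in {1} -> Uma (id 2, lev 1), Heidi (id 3, lev 1), Raj (id 4, lev 1), Frank (id 6, lev 1).
Iteration 2: rows with boss_id in {2,3,4,6} -> Ivan (id 5, lev 2), Grace (id 7, lev 2), Nina (id 8, lev 2), Dave (id 9, lev 2).
Iteration 3: lev < 2 fails for all current rows; recursion stops.
Total rows emitted: 9.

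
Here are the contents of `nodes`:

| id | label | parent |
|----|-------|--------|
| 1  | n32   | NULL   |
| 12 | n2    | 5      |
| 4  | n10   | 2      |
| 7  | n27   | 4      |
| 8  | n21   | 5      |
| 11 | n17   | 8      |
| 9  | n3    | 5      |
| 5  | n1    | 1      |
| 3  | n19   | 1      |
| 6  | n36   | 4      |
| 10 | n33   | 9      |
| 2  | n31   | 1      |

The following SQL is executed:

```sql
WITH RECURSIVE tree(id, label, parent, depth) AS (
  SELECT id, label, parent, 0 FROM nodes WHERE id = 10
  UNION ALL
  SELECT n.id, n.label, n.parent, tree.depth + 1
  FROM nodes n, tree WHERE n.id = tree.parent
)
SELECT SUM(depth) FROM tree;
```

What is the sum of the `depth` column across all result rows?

6

Base: id=10 (n33), parent=9, depth 0.
Iteration 1: join on id=9 -> n3 (id 9, parent=5, depth 1).
Iteration 2: join on id=5 -> n1 (id 5, parent=1, depth 2).
Iteration 3: join on id=1 -> n32 (id 1, parent=NULL, depth 3).
Iteration 4: parent is NULL; no match; recursion stops.
SUM(depth) = 0 + 1 + 2 + 3 = 6.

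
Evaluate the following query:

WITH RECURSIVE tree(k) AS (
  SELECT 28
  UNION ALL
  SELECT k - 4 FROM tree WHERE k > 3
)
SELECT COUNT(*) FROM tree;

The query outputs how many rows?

8

Base: k=28.
Iteration 1: 28 > 3 holds -> k = 28 - 4 = 24.
Iteration 2: 24 > 3 holds -> k = 24 - 4 = 20.
Iteration 3: 20 > 3 holds -> k = 20 - 4 = 16.
Iteration 4: 16 > 3 holds -> k = 16 - 4 = 12.
Iteration 5: 12 > 3 holds -> k = 12 - 4 = 8.
Iteration 6: 8 > 3 holds -> k = 8 - 4 = 4.
Iteration 7: 4 > 3 holds -> k = 4 - 4 = 0.
Iteration 8: 0 > 3 fails; recursion stops.
Total rows emitted: 8.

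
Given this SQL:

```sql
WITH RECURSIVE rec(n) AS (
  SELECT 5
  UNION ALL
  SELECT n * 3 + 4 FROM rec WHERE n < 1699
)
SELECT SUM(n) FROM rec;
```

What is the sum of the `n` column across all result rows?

2536

Base: n=5.
Iteration 1: 5 < 1699 holds -> n = 5 * 3 + 4 = 19.
Iteration 2: 19 < 1699 holds -> n = 19 * 3 + 4 = 61.
Iteration 3: 61 < 1699 holds -> n = 61 * 3 + 4 = 187.
Iteration 4: 187 < 1699 holds -> n = 187 * 3 + 4 = 565.
Iteration 5: 565 < 1699 holds -> n = 565 * 3 + 4 = 1699.
Iteration 6: 1699 < 1699 fails; recursion stops.
SUM(n) = 5 + 19 + 61 + 187 + 565 + 1699 = 2536.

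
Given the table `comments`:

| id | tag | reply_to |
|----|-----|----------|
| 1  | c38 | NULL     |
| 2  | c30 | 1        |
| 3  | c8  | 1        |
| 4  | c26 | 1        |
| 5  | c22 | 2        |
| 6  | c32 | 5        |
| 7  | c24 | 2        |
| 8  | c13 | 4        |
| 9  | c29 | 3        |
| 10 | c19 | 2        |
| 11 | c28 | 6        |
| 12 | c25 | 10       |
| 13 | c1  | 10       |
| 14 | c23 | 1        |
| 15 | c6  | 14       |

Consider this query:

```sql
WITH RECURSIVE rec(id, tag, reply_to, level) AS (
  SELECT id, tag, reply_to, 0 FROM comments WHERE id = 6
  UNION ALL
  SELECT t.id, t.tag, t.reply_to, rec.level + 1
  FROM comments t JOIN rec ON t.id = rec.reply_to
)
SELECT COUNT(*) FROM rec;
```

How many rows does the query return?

4

Base: id=6 (c32), reply_to=5, level 0.
Iteration 1: join on id=5 -> c22 (id 5, reply_to=2, level 1).
Iteration 2: join on id=2 -> c30 (id 2, reply_to=1, level 2).
Iteration 3: join on id=1 -> c38 (id 1, reply_to=NULL, level 3).
Iteration 4: reply_to is NULL; no match; recursion stops.
Total rows emitted: 4.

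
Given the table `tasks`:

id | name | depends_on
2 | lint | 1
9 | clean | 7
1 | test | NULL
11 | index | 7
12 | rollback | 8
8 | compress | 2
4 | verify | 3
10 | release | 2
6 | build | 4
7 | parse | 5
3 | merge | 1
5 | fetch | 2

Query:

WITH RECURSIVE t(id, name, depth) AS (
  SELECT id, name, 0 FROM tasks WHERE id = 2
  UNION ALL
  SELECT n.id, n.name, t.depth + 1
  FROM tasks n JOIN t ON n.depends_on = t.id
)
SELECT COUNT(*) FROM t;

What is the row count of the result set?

8

Base: id=2 (lint) at depth 0.
Iteration 1: rows with depends_on in {2} -> fetch (id 5, depth 1), compress (id 8, depth 1), release (id 10, depth 1).
Iteration 2: rows with depends_on in {5,8,10} -> parse (id 7, depth 2), rollback (id 12, depth 2).
Iteration 3: rows with depends_on in {7,12} -> clean (id 9, depth 3), index (id 11, depth 3).
Iteration 4: no rows with depends_on in {9,11}; recursion stops.
Total rows emitted: 8.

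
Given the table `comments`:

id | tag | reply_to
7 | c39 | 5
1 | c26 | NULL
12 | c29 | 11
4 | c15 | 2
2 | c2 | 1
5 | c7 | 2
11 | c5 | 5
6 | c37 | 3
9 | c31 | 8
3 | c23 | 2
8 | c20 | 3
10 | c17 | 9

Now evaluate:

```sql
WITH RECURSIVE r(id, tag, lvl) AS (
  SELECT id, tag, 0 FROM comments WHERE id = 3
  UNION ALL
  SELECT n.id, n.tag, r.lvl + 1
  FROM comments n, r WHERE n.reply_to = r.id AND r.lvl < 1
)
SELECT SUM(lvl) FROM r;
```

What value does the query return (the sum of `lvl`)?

2

Base: id=3 (c23) at lvl 0.
Iteration 1: rows with reply_to in {3} -> c37 (id 6, lvl 1), c20 (id 8, lvl 1).
Iteration 2: lvl < 1 fails for all current rows; recursion stops.
SUM(lvl) = 0 + 1 + 1 = 2.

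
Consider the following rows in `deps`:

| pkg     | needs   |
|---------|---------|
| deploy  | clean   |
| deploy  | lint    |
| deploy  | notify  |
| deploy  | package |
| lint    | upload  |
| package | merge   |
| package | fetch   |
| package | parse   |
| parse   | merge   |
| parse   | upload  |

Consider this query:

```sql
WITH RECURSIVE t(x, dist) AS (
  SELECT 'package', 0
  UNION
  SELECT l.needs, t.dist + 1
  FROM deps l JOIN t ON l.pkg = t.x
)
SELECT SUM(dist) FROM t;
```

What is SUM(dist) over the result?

Base: (package, dist=0).
Iteration 1: edges from {package} -> (fetch, dist=1), (merge, dist=1), (parse, dist=1).
Iteration 2: edges from {fetch,merge,parse} -> (merge, dist=2), (upload, dist=2).
Iteration 3: no outgoing edges from {merge,upload}; recursion stops.
SUM(dist) = 0 + 1 + 1 + 1 + 2 + 2 = 7.

7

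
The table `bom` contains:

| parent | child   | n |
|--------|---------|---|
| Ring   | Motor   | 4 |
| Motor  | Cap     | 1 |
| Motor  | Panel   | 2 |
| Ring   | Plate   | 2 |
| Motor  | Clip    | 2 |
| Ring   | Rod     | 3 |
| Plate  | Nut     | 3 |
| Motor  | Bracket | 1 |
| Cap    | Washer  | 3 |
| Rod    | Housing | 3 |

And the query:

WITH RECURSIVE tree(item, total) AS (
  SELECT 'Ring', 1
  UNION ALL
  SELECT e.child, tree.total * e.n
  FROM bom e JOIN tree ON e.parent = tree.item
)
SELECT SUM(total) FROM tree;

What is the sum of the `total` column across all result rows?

Base: (Ring, total=1).
Iteration 1: components of {Ring} -> Motor = 1*4 = 4, Plate = 1*2 = 2, Rod = 1*3 = 3.
Iteration 2: components of {Motor,Plate,Rod} -> Bracket = 4*1 = 4, Cap = 4*1 = 4, Clip = 4*2 = 8, Housing = 3*3 = 9, Nut = 2*3 = 6, Panel = 4*2 = 8.
Iteration 3: components of {Bracket,Cap,Clip,Housing,Nut,Panel} -> Washer = 4*3 = 12.
Iteration 4: no further components; recursion stops.
SUM(total) = 1 + 4 + 2 + 3 + 4 + 8 + 8 + 4 + 6 + 9 + 12 = 61.

61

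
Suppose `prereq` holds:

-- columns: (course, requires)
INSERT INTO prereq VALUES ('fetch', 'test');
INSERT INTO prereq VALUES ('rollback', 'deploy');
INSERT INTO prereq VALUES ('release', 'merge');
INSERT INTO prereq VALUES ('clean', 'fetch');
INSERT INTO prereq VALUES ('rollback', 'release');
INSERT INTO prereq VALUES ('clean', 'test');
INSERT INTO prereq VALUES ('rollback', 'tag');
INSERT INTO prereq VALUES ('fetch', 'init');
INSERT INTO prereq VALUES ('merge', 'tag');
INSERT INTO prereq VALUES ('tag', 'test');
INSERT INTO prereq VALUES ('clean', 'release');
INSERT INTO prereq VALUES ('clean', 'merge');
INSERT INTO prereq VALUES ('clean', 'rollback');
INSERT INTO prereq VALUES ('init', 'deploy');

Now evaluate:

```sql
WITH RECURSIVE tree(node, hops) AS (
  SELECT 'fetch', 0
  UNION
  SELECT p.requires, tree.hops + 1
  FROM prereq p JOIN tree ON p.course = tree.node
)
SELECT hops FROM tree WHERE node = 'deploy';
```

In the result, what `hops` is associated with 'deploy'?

2

Base: (fetch, hops=0).
Iteration 1: edges from {fetch} -> (init, hops=1), (test, hops=1).
Iteration 2: edges from {init,test} -> (deploy, hops=2).
Iteration 3: no outgoing edges from {deploy}; recursion stops.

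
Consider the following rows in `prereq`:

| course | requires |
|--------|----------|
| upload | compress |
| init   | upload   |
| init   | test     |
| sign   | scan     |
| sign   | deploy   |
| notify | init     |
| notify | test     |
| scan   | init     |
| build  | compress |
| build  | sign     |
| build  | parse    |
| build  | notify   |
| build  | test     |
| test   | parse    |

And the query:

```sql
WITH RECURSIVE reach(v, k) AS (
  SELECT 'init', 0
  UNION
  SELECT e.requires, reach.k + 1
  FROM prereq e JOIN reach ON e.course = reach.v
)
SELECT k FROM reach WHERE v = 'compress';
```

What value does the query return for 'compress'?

Base: (init, k=0).
Iteration 1: edges from {init} -> (test, k=1), (upload, k=1).
Iteration 2: edges from {test,upload} -> (compress, k=2), (parse, k=2).
Iteration 3: no outgoing edges from {compress,parse}; recursion stops.

2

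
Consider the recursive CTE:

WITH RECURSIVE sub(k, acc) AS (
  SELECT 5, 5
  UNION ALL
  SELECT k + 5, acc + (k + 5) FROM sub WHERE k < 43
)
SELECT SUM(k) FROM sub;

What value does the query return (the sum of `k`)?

Base: k=5, acc=5.
Iteration 1: 5 < 43 holds -> k = 5 + 5 = 10, acc = 5 + 10 = 15.
Iteration 2: 10 < 43 holds -> k = 10 + 5 = 15, acc = 15 + 15 = 30.
Iteration 3: 15 < 43 holds -> k = 15 + 5 = 20, acc = 30 + 20 = 50.
Iteration 4: 20 < 43 holds -> k = 20 + 5 = 25, acc = 50 + 25 = 75.
Iteration 5: 25 < 43 holds -> k = 25 + 5 = 30, acc = 75 + 30 = 105.
Iteration 6: 30 < 43 holds -> k = 30 + 5 = 35, acc = 105 + 35 = 140.
Iteration 7: 35 < 43 holds -> k = 35 + 5 = 40, acc = 140 + 40 = 180.
Iteration 8: 40 < 43 holds -> k = 40 + 5 = 45, acc = 180 + 45 = 225.
Iteration 9: 45 < 43 fails; recursion stops.
SUM(k) = 5 + 10 + 15 + 20 + 25 + 30 + 35 + 40 + 45 = 225.

225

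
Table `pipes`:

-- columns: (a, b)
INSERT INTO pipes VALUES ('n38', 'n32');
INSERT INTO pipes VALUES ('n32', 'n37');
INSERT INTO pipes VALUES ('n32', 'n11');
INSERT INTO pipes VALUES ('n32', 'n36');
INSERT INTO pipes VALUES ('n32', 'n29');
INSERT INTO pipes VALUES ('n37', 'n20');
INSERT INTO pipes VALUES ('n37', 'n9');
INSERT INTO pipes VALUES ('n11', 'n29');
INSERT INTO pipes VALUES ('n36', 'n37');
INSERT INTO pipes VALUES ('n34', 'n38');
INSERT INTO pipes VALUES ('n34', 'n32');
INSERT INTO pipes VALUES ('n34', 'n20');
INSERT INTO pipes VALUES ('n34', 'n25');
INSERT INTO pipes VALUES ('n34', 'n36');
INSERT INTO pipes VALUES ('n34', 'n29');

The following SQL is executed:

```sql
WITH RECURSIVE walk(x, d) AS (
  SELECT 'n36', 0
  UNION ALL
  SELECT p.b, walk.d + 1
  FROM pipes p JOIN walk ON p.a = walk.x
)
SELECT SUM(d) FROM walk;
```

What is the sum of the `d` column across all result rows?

Base: (n36, d=0).
Iteration 1: edges from {n36} -> (n37, d=1).
Iteration 2: edges from {n37} -> (n20, d=2), (n9, d=2).
Iteration 3: no outgoing edges from {n20,n9}; recursion stops.
SUM(d) = 0 + 1 + 2 + 2 = 5.

5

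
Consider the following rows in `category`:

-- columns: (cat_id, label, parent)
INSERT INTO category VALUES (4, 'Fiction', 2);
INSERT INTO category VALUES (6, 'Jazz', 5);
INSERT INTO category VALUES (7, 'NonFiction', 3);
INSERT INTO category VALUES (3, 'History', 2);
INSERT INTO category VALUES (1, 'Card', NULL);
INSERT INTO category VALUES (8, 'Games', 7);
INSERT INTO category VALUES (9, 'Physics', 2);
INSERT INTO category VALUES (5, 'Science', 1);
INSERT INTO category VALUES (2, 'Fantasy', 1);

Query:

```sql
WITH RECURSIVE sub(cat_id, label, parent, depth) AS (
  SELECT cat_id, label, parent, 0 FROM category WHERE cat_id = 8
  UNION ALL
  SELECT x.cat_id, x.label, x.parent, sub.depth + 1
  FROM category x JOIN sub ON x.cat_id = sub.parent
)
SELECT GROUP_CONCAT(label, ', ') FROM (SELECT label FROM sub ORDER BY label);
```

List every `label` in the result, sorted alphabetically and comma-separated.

Base: cat_id=8 (Games), parent=7, depth 0.
Iteration 1: join on cat_id=7 -> NonFiction (id 7, parent=3, depth 1).
Iteration 2: join on cat_id=3 -> History (id 3, parent=2, depth 2).
Iteration 3: join on cat_id=2 -> Fantasy (id 2, parent=1, depth 3).
Iteration 4: join on cat_id=1 -> Card (id 1, parent=NULL, depth 4).
Iteration 5: parent is NULL; no match; recursion stops.

Card, Fantasy, Games, History, NonFiction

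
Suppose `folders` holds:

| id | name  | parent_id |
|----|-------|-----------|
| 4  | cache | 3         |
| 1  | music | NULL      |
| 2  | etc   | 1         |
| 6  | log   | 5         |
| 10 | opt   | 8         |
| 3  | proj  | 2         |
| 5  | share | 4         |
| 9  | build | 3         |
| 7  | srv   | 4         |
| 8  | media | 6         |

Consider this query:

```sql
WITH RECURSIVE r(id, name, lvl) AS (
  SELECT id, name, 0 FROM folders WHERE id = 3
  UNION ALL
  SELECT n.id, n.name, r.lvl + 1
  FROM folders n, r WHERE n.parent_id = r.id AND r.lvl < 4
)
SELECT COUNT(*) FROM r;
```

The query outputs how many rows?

Base: id=3 (proj) at lvl 0.
Iteration 1: rows with parent_id in {3} -> cache (id 4, lvl 1), build (id 9, lvl 1).
Iteration 2: rows with parent_id in {4,9} -> share (id 5, lvl 2), srv (id 7, lvl 2).
Iteration 3: rows with parent_id in {5,7} -> log (id 6, lvl 3).
Iteration 4: rows with parent_id in {6} -> media (id 8, lvl 4).
Iteration 5: lvl < 4 fails for all current rows; recursion stops.
Total rows emitted: 7.

7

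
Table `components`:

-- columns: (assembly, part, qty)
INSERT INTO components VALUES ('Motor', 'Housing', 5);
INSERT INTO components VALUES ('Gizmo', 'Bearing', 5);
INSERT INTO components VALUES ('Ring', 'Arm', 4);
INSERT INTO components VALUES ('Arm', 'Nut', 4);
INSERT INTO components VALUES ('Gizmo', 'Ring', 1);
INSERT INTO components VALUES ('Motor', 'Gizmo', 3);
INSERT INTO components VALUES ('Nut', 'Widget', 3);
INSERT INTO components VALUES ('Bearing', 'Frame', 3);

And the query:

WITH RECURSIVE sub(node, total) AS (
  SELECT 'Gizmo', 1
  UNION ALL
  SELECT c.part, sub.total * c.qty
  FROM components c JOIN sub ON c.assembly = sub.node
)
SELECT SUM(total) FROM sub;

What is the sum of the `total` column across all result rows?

90

Base: (Gizmo, total=1).
Iteration 1: components of {Gizmo} -> Bearing = 1*5 = 5, Ring = 1*1 = 1.
Iteration 2: components of {Bearing,Ring} -> Arm = 1*4 = 4, Frame = 5*3 = 15.
Iteration 3: components of {Arm,Frame} -> Nut = 4*4 = 16.
Iteration 4: components of {Nut} -> Widget = 16*3 = 48.
Iteration 5: no further components; recursion stops.
SUM(total) = 1 + 1 + 5 + 4 + 15 + 16 + 48 = 90.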